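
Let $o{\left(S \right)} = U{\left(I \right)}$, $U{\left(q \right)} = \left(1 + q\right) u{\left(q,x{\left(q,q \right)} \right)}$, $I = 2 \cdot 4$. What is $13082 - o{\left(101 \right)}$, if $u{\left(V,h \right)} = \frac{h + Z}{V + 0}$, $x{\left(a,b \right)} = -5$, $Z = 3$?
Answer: $\frac{52337}{4} \approx 13084.0$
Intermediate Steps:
$u{\left(V,h \right)} = \frac{3 + h}{V}$ ($u{\left(V,h \right)} = \frac{h + 3}{V + 0} = \frac{3 + h}{V}$)
$I = 8$
$U{\left(q \right)} = - \frac{2 \left(1 + q\right)}{q}$ ($U{\left(q \right)} = \left(1 + q\right) \frac{3 - 5}{q} = \left(1 + q\right) \frac{1}{q} \left(-2\right) = \left(1 + q\right) \left(- \frac{2}{q}\right) = - \frac{2 \left(1 + q\right)}{q}$)
$o{\left(S \right)} = - \frac{9}{4}$ ($o{\left(S \right)} = -2 - \frac{2}{8} = -2 - \frac{1}{4} = - \frac{9}{4}$)
$13082 - o{\left(101 \right)} = 13082 - - \frac{9}{4} = 13082 + \frac{9}{4} = \frac{52337}{4}$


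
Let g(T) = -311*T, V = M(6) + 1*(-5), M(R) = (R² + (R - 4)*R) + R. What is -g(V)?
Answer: 15239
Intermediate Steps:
M(R) = R + R² + R*(-4 + R) (M(R) = (R² + (-4 + R)*R) + R = (R² + R*(-4 + R)) + R = R + R² + R*(-4 + R))
V = 49 (V = 6*(-3 + 2*6) + 1*(-5) = 6*(-3 + 12) - 5 = 6*9 - 5 = 54 - 5 = 49)
-g(V) = -(-311)*49 = -1*(-15239) = 15239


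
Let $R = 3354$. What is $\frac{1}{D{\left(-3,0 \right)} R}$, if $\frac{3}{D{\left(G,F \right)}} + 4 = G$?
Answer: $- \frac{7}{10062} \approx -0.00069569$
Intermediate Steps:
$D{\left(G,F \right)} = \frac{3}{-4 + G}$
$\frac{1}{D{\left(-3,0 \right)} R} = \frac{1}{\frac{3}{-4 - 3} \cdot 3354} = \frac{1}{\frac{3}{-7} \cdot 3354} = \frac{1}{3 \left(- \frac{1}{7}\right) 3354} = \frac{1}{\left(- \frac{3}{7}\right) 3354} = \frac{1}{- \frac{10062}{7}} = - \frac{7}{10062}$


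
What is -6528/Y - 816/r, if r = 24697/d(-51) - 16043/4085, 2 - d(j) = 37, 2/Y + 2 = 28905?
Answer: -63804088516616/676325 ≈ -9.4339e+7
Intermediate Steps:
Y = 2/28903 (Y = 2/(-2 + 28905) = 2/28903 ≈ 6.9197e-5)
d(j) = -35 (d(j) = 2 - 1*37 = 2 - 37 = -35)
r = -4057950/5719 (r = 24697/(-35) - 16043/4085 = 24697*(-1/35) - 16043*1/4085 = -24697/35 - 16043/4085 = -4057950/5719 ≈ -709.56)
-6528/Y - 816/r = -6528/2/28903 - 816/(-4057950/5719) = -6528*28903/2 - 816*(-5719/4057950) = -94339392 + 777784/676325 = -63804088516616/676325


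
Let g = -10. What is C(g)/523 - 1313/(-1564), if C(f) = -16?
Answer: 661675/817972 ≈ 0.80892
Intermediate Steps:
C(g)/523 - 1313/(-1564) = -16/523 - 1313/(-1564) = -16*1/523 - 1313*(-1/1564) = -16/523 + 1313/1564 = 661675/817972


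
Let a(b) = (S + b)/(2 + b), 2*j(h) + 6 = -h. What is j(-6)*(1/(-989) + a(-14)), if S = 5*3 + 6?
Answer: 0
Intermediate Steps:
S = 21 (S = 15 + 6 = 21)
j(h) = -3 - h/2 (j(h) = -3 + (-h)/2 = -3 - h/2)
a(b) = (21 + b)/(2 + b)
j(-6)*(1/(-989) + a(-14)) = (-3 - ½*(-6))*(1/(-989) + (21 - 14)/(2 - 14)) = (-3 + 3)*(-1/989 + 7/(-12)) = 0*(-1/989 - 1/12*7) = 0*(-1/989 - 7/12) = 0*(-6935/11868) = 0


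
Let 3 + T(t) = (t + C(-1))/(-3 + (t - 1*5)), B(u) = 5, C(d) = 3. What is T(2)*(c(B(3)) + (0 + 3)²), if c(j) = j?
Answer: -161/3 ≈ -53.667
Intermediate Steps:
T(t) = -3 + (3 + t)/(-8 + t) (T(t) = -3 + (t + 3)/(-3 + (t - 1*5)) = -3 + (3 + t)/(-3 + (t - 5)) = -3 + (3 + t)/(-3 + (-5 + t)) = -3 + (3 + t)/(-8 + t))
T(2)*(c(B(3)) + (0 + 3)²) = ((27 - 2*2)/(-8 + 2))*(5 + (0 + 3)²) = ((27 - 4)/(-6))*(5 + 3²) = (-⅙*23)*(5 + 9) = -23/6*14 = -161/3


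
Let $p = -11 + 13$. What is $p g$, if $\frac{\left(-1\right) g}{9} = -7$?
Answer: $126$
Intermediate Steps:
$g = 63$ ($g = \left(-9\right) \left(-7\right) = 63$)
$p = 2$
$p g = 2 \cdot 63 = 126$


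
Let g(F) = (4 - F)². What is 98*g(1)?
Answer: 882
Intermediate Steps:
98*g(1) = 98*(-4 + 1)² = 98*(-3)² = 98*9 = 882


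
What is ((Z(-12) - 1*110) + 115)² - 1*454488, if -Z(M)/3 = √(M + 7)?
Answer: -454508 - 30*I*√5 ≈ -4.5451e+5 - 67.082*I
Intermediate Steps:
Z(M) = -3*√(7 + M) (Z(M) = -3*√(M + 7) = -3*√(7 + M))
((Z(-12) - 1*110) + 115)² - 1*454488 = ((-3*√(7 - 12) - 1*110) + 115)² - 1*454488 = ((-3*I*√5 - 110) + 115)² - 454488 = ((-110 - 3*I*√5) + 115)² - 454488 = (5 - 3*I*√5)² - 454488 = -454488 + (5 - 3*I*√5)²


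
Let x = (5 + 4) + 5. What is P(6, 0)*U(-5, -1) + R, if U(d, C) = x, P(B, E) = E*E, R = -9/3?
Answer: -3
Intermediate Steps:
x = 14 (x = 9 + 5 = 14)
R = -3 (R = -9*⅓ = -3)
P(B, E) = E²
U(d, C) = 14
P(6, 0)*U(-5, -1) + R = 0²*14 - 3 = 0*14 - 3 = 0 - 3 = -3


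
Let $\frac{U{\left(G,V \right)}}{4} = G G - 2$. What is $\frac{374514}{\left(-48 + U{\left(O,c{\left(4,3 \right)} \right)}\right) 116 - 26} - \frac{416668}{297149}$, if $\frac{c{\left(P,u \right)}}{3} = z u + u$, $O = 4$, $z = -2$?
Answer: $\frac{55455313025}{134014199} \approx 413.8$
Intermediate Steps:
$c{\left(P,u \right)} = - 3 u$ ($c{\left(P,u \right)} = 3 \left(- 2 u + u\right) = 3 \left(- u\right) = - 3 u$)
$U{\left(G,V \right)} = -8 + 4 G^{2}$ ($U{\left(G,V \right)} = 4 \left(G G - 2\right) = 4 \left(G^{2} - 2\right) = 4 \left(-2 + G^{2}\right) = -8 + 4 G^{2}$)
$\frac{374514}{\left(-48 + U{\left(O,c{\left(4,3 \right)} \right)}\right) 116 - 26} - \frac{416668}{297149} = \frac{374514}{\left(-48 - \left(8 - 4 \cdot 4^{2}\right)\right) 116 - 26} - \frac{416668}{297149} = \frac{374514}{\left(-48 + \left(-8 + 4 \cdot 16\right)\right) 116 - 26} - \frac{416668}{297149} = \frac{374514}{\left(-48 + \left(-8 + 64\right)\right) 116 - 26} - \frac{416668}{297149} = \frac{374514}{\left(-48 + 56\right) 116 - 26} - \frac{416668}{297149} = \frac{374514}{8 \cdot 116 - 26} - \frac{416668}{297149} = \frac{374514}{928 - 26} - \frac{416668}{297149} = \frac{374514}{902} - \frac{416668}{297149} = 374514 \cdot \frac{1}{902} - \frac{416668}{297149} = \frac{187257}{451} - \frac{416668}{297149} = \frac{55455313025}{134014199}$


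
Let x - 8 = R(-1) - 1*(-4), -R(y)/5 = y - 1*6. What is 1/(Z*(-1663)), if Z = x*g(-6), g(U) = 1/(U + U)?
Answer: 12/78161 ≈ 0.00015353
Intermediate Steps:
g(U) = 1/(2*U)
R(y) = 30 - 5*y (R(y) = -5*(y - 1*6) = -5*(y - 6) = -5*(-6 + y) = 30 - 5*y)
x = 47 (x = 8 + ((30 - 5*(-1)) - 1*(-4)) = 8 + ((30 + 5) + 4) = 8 + (35 + 4) = 8 + 39 = 47)
Z = -47/12 (Z = 47*((½)/(-6)) = 47*((½)*(-⅙)) = 47*(-1/12) = -47/12 ≈ -3.9167)
1/(Z*(-1663)) = 1/(-47/12*(-1663)) = 1/(78161/12) = 12/78161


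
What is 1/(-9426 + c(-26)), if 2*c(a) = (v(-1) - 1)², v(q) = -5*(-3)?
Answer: -1/9328 ≈ -0.00010720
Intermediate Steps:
v(q) = 15
c(a) = 98 (c(a) = (15 - 1)²/2 = (½)*14² = (½)*196 = 98)
1/(-9426 + c(-26)) = 1/(-9426 + 98) = 1/(-9328) = -1/9328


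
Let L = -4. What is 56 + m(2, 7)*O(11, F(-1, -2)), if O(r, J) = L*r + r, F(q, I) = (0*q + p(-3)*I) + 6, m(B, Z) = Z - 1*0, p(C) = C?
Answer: -175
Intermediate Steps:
m(B, Z) = Z (m(B, Z) = Z + 0 = Z)
F(q, I) = 6 - 3*I (F(q, I) = (0*q - 3*I) + 6 = (0 - 3*I) + 6 = -3*I + 6 = 6 - 3*I)
O(r, J) = -3*r (O(r, J) = -4*r + r = -3*r)
56 + m(2, 7)*O(11, F(-1, -2)) = 56 + 7*(-3*11) = 56 + 7*(-33) = 56 - 231 = -175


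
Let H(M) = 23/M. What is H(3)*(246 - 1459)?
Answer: -27899/3 ≈ -9299.7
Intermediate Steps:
H(3)*(246 - 1459) = (23/3)*(246 - 1459) = (23*(⅓))*(-1213) = (23/3)*(-1213) = -27899/3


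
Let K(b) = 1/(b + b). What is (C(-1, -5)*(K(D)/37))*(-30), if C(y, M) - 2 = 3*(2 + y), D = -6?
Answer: 25/74 ≈ 0.33784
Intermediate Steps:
C(y, M) = 8 + 3*y (C(y, M) = 2 + 3*(2 + y) = 2 + (6 + 3*y) = 8 + 3*y)
K(b) = 1/(2*b)
(C(-1, -5)*(K(D)/37))*(-30) = ((8 + 3*(-1))*(((1/2)/(-6))/37))*(-30) = ((8 - 3)*(((1/2)*(-1/6))*(1/37)))*(-30) = (5*(-1/12*1/37))*(-30) = (5*(-1/444))*(-30) = -5/444*(-30) = 25/74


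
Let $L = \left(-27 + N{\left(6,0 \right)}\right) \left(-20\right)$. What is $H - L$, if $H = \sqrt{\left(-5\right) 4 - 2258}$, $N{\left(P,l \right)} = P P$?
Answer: $180 + i \sqrt{2278} \approx 180.0 + 47.728 i$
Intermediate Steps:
$N{\left(P,l \right)} = P^{2}$
$L = -180$ ($L = \left(-27 + 6^{2}\right) \left(-20\right) = \left(-27 + 36\right) \left(-20\right) = 9 \left(-20\right) = -180$)
$H = i \sqrt{2278}$ ($H = \sqrt{-20 - 2258} = \sqrt{-2278} = i \sqrt{2278} \approx 47.728 i$)
$H - L = i \sqrt{2278} - -180 = i \sqrt{2278} + 180 = 180 + i \sqrt{2278}$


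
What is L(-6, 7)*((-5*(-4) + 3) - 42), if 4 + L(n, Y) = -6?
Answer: 190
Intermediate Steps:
L(n, Y) = -10 (L(n, Y) = -4 - 6 = -10)
L(-6, 7)*((-5*(-4) + 3) - 42) = -10*((-5*(-4) + 3) - 42) = -10*((20 + 3) - 42) = -10*(23 - 42) = -10*(-19) = 190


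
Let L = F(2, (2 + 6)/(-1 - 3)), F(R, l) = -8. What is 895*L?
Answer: -7160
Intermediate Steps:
L = -8
895*L = 895*(-8) = -7160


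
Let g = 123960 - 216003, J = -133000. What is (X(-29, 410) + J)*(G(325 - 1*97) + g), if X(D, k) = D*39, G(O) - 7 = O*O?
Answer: 5372214812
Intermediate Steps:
G(O) = 7 + O² (G(O) = 7 + O*O = 7 + O²)
X(D, k) = 39*D
g = -92043
(X(-29, 410) + J)*(G(325 - 1*97) + g) = (39*(-29) - 133000)*((7 + (325 - 1*97)²) - 92043) = (-1131 - 133000)*((7 + (325 - 97)²) - 92043) = -134131*((7 + 228²) - 92043) = -134131*((7 + 51984) - 92043) = -134131*(51991 - 92043) = -134131*(-40052) = 5372214812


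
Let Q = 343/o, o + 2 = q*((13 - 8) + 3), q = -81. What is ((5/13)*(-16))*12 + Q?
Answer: -48343/650 ≈ -74.374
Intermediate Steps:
o = -650 (o = -2 - 81*((13 - 8) + 3) = -2 - 81*(5 + 3) = -2 - 81*8 = -2 - 648 = -650)
Q = -343/650 (Q = 343/(-650) = 343*(-1/650) = -343/650 ≈ -0.52769)
((5/13)*(-16))*12 + Q = ((5/13)*(-16))*12 - 343/650 = -80/13*12 - 343/650 = -960/13 - 343/650 = -48343/650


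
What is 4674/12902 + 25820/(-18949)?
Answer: -122281007/122239999 ≈ -1.0003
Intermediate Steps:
4674/12902 + 25820/(-18949) = 4674*(1/12902) + 25820*(-1/18949) = 2337/6451 - 25820/18949 = -122281007/122239999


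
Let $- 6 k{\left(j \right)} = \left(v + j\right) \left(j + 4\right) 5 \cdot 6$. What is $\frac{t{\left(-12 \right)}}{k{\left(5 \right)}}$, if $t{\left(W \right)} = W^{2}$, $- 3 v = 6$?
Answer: $- \frac{16}{15} \approx -1.0667$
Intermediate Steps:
$v = -2$ ($v = \left(- \frac{1}{3}\right) 6 = -2$)
$k{\left(j \right)} = - \frac{\left(-2 + j\right) \left(120 + 30 j\right)}{6}$ ($k{\left(j \right)} = - \frac{\left(-2 + j\right) \left(j + 4\right) 5 \cdot 6}{6} = - \frac{\left(-2 + j\right) \left(4 + j\right) 5 \cdot 6}{6} = - \frac{\left(-2 + j\right) \left(20 + 5 j\right) 6}{6} = - \frac{\left(-2 + j\right) \left(120 + 30 j\right)}{6}$)
$\frac{t{\left(-12 \right)}}{k{\left(5 \right)}} = \frac{\left(-12\right)^{2}}{40 - 50 - 5 \cdot 5^{2}} = \frac{144}{40 - 50 - 125} = \frac{144}{-135} = 144 \left(- \frac{1}{135}\right) = - \frac{16}{15}$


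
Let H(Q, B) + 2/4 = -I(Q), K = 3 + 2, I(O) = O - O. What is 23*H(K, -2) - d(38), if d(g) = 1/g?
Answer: -219/19 ≈ -11.526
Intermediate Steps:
I(O) = 0
K = 5
H(Q, B) = -1/2 (H(Q, B) = -1/2 - 1*0 = -1/2 + 0 = -1/2)
23*H(K, -2) - d(38) = 23*(-1/2) - 1/38 = -23/2 - 1*1/38 = -23/2 - 1/38 = -219/19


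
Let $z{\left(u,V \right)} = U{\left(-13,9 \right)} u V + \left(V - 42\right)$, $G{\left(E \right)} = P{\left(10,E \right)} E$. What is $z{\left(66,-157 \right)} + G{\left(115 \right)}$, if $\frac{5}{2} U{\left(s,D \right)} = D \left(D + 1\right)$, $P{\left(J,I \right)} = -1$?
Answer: $-373346$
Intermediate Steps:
$U{\left(s,D \right)} = \frac{2 D \left(1 + D\right)}{5}$ ($U{\left(s,D \right)} = \frac{2 D \left(D + 1\right)}{5} = \frac{2 D \left(1 + D\right)}{5}$)
$G{\left(E \right)} = - E$
$z{\left(u,V \right)} = -42 + V + 36 V u$ ($z{\left(u,V \right)} = \frac{2}{5} \cdot 9 \left(1 + 9\right) u V + \left(V - 42\right) = \frac{2}{5} \cdot 9 \cdot 10 u V + \left(-42 + V\right) = 36 u V + \left(-42 + V\right) = 36 V u + \left(-42 + V\right) = -42 + V + 36 V u$)
$z{\left(66,-157 \right)} + G{\left(115 \right)} = \left(-42 - 157 + 36 \left(-157\right) 66\right) - 115 = \left(-42 - 157 - 373032\right) - 115 = -373231 - 115 = -373346$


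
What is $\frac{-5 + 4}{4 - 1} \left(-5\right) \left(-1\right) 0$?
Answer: $0$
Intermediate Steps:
$\frac{-5 + 4}{4 - 1} \left(-5\right) \left(-1\right) 0 = - \frac{1}{3} \cdot 5 \cdot 0 = \left(-1\right) \frac{1}{3} \cdot 0 = \left(- \frac{1}{3}\right) 0 = 0$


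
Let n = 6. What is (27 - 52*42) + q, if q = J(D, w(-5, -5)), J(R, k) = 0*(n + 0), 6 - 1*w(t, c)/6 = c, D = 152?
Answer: -2157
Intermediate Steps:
w(t, c) = 36 - 6*c
J(R, k) = 0 (J(R, k) = 0*(6 + 0) = 0*6 = 0)
q = 0
(27 - 52*42) + q = (27 - 52*42) + 0 = (27 - 2184) + 0 = -2157 + 0 = -2157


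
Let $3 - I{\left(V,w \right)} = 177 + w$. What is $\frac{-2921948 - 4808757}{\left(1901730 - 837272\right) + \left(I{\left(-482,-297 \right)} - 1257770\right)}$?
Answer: $\frac{7730705}{193189} \approx 40.016$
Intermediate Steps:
$I{\left(V,w \right)} = -174 - w$ ($I{\left(V,w \right)} = 3 - \left(177 + w\right) = -174 - w$)
$\frac{-2921948 - 4808757}{\left(1901730 - 837272\right) + \left(I{\left(-482,-297 \right)} - 1257770\right)} = \frac{-2921948 - 4808757}{\left(1901730 - 837272\right) - 1257647} = - \frac{7730705}{1064458 + \left(\left(-174 + 297\right) - 1257770\right)} = - \frac{7730705}{1064458 + \left(123 - 1257770\right)} = - \frac{7730705}{1064458 - 1257647} = - \frac{7730705}{-193189} = \left(-7730705\right) \left(- \frac{1}{193189}\right) = \frac{7730705}{193189}$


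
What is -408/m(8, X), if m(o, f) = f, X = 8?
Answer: -51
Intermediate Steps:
-408/m(8, X) = -408/8 = (⅛)*(-408) = -51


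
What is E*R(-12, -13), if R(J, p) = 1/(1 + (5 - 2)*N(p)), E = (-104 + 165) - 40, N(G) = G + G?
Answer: -3/11 ≈ -0.27273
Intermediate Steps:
N(G) = 2*G
E = 21 (E = 61 - 40 = 21)
R(J, p) = 1/(1 + 6*p) (R(J, p) = 1/(1 + (5 - 2)*(2*p)) = 1/(1 + 3*(2*p)) = 1/(1 + 6*p))
E*R(-12, -13) = 21/(1 + 6*(-13)) = 21/(1 - 78) = 21/(-77) = 21*(-1/77) = -3/11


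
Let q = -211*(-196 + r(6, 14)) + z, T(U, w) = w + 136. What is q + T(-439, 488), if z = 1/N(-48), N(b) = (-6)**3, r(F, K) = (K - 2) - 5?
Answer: 8748647/216 ≈ 40503.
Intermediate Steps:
r(F, K) = -7 + K (r(F, K) = (-2 + K) - 5 = -7 + K)
T(U, w) = 136 + w
N(b) = -216
z = -1/216 (z = 1/(-216) = -1/216 ≈ -0.0046296)
q = 8613863/216 (q = -211*(-196 + (-7 + 14)) - 1/216 = -211*(-196 + 7) - 1/216 = -211*(-189) - 1/216 = 39879 - 1/216 = 8613863/216 ≈ 39879.)
q + T(-439, 488) = 8613863/216 + (136 + 488) = 8613863/216 + 624 = 8748647/216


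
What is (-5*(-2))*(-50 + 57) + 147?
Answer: 217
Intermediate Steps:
(-5*(-2))*(-50 + 57) + 147 = 10*7 + 147 = 70 + 147 = 217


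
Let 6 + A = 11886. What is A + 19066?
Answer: 30946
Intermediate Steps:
A = 11880 (A = -6 + 11886 = 11880)
A + 19066 = 11880 + 19066 = 30946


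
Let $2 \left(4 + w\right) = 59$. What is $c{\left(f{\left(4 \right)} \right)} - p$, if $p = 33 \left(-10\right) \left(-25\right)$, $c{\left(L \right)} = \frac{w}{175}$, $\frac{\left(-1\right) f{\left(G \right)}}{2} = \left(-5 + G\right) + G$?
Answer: $- \frac{2887449}{350} \approx -8249.9$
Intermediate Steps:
$w = \frac{51}{2}$ ($w = -4 + \frac{1}{2} \cdot 59 = -4 + \frac{59}{2} = \frac{51}{2} \approx 25.5$)
$f{\left(G \right)} = 10 - 4 G$ ($f{\left(G \right)} = - 2 \left(\left(-5 + G\right) + G\right) = - 2 \left(-5 + 2 G\right) = 10 - 4 G$)
$c{\left(L \right)} = \frac{51}{350}$ ($c{\left(L \right)} = \frac{51}{2 \cdot 175} = \frac{51}{2} \cdot \frac{1}{175} = \frac{51}{350}$)
$p = 8250$ ($p = \left(-330\right) \left(-25\right) = 8250$)
$c{\left(f{\left(4 \right)} \right)} - p = \frac{51}{350} - 8250 = - \frac{2887449}{350}$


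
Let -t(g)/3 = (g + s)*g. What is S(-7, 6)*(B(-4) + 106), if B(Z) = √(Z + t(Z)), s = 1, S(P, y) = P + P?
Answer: -1484 - 28*I*√10 ≈ -1484.0 - 88.544*I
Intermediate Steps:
S(P, y) = 2*P
t(g) = -3*g*(1 + g) (t(g) = -3*(g + 1)*g = -3*(1 + g)*g = -3*g*(1 + g))
B(Z) = √(Z - 3*Z*(1 + Z))
S(-7, 6)*(B(-4) + 106) = (2*(-7))*(√(-4*(-2 - 3*(-4))) + 106) = -14*(√(-4*(-2 + 12)) + 106) = -14*(√(-4*10) + 106) = -14*(√(-40) + 106) = -14*(2*I*√10 + 106) = -14*(106 + 2*I*√10) = -1484 - 28*I*√10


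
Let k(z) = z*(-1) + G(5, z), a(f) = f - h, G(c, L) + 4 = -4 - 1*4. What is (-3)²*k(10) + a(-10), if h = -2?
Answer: -206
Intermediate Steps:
G(c, L) = -12 (G(c, L) = -4 + (-4 - 1*4) = -4 + (-4 - 4) = -4 - 8 = -12)
a(f) = 2 + f (a(f) = f - 1*(-2) = f + 2 = 2 + f)
k(z) = -12 - z (k(z) = z*(-1) - 12 = -z - 12 = -12 - z)
(-3)²*k(10) + a(-10) = (-3)²*(-12 - 1*10) + (2 - 10) = 9*(-12 - 10) - 8 = 9*(-22) - 8 = -198 - 8 = -206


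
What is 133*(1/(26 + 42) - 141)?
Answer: -1275071/68 ≈ -18751.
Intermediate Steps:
133*(1/(26 + 42) - 141) = 133*(1/68 - 141) = 133*(-9587/68) = -1275071/68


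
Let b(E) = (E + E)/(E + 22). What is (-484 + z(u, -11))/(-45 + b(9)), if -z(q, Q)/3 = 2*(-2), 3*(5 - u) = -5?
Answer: 14632/1377 ≈ 10.626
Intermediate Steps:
u = 20/3 (u = 5 - ⅓*(-5) = 5 + 5/3 = 20/3 ≈ 6.6667)
z(q, Q) = 12 (z(q, Q) = -6*(-2) = -3*(-4) = 12)
b(E) = 2*E/(22 + E) (b(E) = (2*E)/(22 + E) = 2*E/(22 + E))
(-484 + z(u, -11))/(-45 + b(9)) = (-484 + 12)/(-45 + 2*9/(22 + 9)) = -472/(-45 + 2*9/31) = -472/(-45 + 2*9*(1/31)) = -472/(-45 + 18/31) = -472/(-1377/31) = -472*(-31/1377) = 14632/1377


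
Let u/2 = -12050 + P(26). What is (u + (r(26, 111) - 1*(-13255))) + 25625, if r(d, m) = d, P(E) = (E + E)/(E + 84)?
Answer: 814382/55 ≈ 14807.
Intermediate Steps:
P(E) = 2*E/(84 + E) (P(E) = (2*E)/(84 + E) = 2*E/(84 + E))
u = -1325448/55 (u = 2*(-12050 + 2*26/(84 + 26)) = 2*(-12050 + 2*26/110) = 2*(-12050 + 2*26*(1/110)) = 2*(-12050 + 26/55) = 2*(-662724/55) = -1325448/55 ≈ -24099.)
(u + (r(26, 111) - 1*(-13255))) + 25625 = (-1325448/55 + (26 - 1*(-13255))) + 25625 = (-1325448/55 + (26 + 13255)) + 25625 = (-1325448/55 + 13281) + 25625 = -594993/55 + 25625 = 814382/55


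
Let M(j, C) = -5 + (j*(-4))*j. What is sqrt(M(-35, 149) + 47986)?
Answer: sqrt(43081) ≈ 207.56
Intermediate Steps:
M(j, C) = -5 - 4*j**2 (M(j, C) = -5 + (-4*j)*j = -5 - 4*j**2)
sqrt(M(-35, 149) + 47986) = sqrt((-5 - 4*(-35)**2) + 47986) = sqrt((-5 - 4*1225) + 47986) = sqrt((-5 - 4900) + 47986) = sqrt(-4905 + 47986) = sqrt(43081)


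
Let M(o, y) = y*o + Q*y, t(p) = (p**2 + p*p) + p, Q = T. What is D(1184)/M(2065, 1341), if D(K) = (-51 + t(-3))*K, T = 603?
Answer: -1184/99383 ≈ -0.011914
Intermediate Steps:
Q = 603
t(p) = p + 2*p**2 (t(p) = (p**2 + p**2) + p = 2*p**2 + p = p + 2*p**2)
M(o, y) = 603*y + o*y (M(o, y) = y*o + 603*y = o*y + 603*y = 603*y + o*y)
D(K) = -36*K (D(K) = (-51 - 3*(1 + 2*(-3)))*K = (-51 - 3*(1 - 6))*K = (-51 - 3*(-5))*K = (-51 + 15)*K = -36*K)
D(1184)/M(2065, 1341) = (-36*1184)/((1341*(603 + 2065))) = -42624/(1341*2668) = -42624/3577788 = -42624*1/3577788 = -1184/99383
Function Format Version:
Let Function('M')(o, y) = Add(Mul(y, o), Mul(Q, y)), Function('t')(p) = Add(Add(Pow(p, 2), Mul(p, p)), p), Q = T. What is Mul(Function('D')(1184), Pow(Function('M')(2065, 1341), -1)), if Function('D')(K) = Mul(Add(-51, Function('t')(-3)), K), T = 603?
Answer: Rational(-1184, 99383) ≈ -0.011914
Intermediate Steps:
Q = 603
Function('t')(p) = Add(p, Mul(2, Pow(p, 2))) (Function('t')(p) = Add(Add(Pow(p, 2), Pow(p, 2)), p) = Add(Mul(2, Pow(p, 2)), p) = Add(p, Mul(2, Pow(p, 2))))
Function('M')(o, y) = Add(Mul(603, y), Mul(o, y)) (Function('M')(o, y) = Add(Mul(y, o), Mul(603, y)) = Add(Mul(o, y), Mul(603, y)) = Add(Mul(603, y), Mul(o, y)))
Function('D')(K) = Mul(-36, K) (Function('D')(K) = Mul(Add(-51, Mul(-3, Add(1, Mul(2, -3)))), K) = Mul(Add(-51, Mul(-3, Add(1, -6))), K) = Mul(Add(-51, Mul(-3, -5)), K) = Mul(Add(-51, 15), K) = Mul(-36, K))
Mul(Function('D')(1184), Pow(Function('M')(2065, 1341), -1)) = Mul(Mul(-36, 1184), Pow(Mul(1341, Add(603, 2065)), -1)) = Mul(-42624, Pow(Mul(1341, 2668), -1)) = Mul(-42624, Pow(3577788, -1)) = Mul(-42624, Rational(1, 3577788)) = Rational(-1184, 99383)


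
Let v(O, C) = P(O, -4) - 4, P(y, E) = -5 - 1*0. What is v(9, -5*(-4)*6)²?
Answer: 81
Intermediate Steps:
P(y, E) = -5 (P(y, E) = -5 + 0 = -5)
v(O, C) = -9 (v(O, C) = -5 - 4 = -9)
v(9, -5*(-4)*6)² = (-9)² = 81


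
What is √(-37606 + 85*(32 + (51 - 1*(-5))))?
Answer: I*√30126 ≈ 173.57*I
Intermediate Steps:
√(-37606 + 85*(32 + (51 - 1*(-5)))) = √(-37606 + 85*(32 + (51 + 5))) = √(-37606 + 85*(32 + 56)) = √(-37606 + 85*88) = √(-37606 + 7480) = √(-30126) = I*√30126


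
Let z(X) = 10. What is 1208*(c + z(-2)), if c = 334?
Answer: 415552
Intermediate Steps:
1208*(c + z(-2)) = 1208*(334 + 10) = 1208*344 = 415552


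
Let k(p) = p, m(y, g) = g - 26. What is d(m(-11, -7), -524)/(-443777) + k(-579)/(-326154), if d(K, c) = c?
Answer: 142617193/48246547886 ≈ 0.0029560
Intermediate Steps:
m(y, g) = -26 + g
d(m(-11, -7), -524)/(-443777) + k(-579)/(-326154) = -524/(-443777) - 579/(-326154) = -524*(-1/443777) - 579*(-1/326154) = 524/443777 + 193/108718 = 142617193/48246547886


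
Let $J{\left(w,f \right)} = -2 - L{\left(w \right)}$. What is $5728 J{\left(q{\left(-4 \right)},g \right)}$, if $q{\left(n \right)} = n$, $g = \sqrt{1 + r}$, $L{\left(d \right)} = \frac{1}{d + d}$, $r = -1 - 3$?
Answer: $-10740$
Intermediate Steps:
$r = -4$
$L{\left(d \right)} = \frac{1}{2 d}$
$g = i \sqrt{3}$ ($g = \sqrt{1 - 4} = \sqrt{-3} = i \sqrt{3} \approx 1.732 i$)
$J{\left(w,f \right)} = -2 - \frac{1}{2 w}$
$5728 J{\left(q{\left(-4 \right)},g \right)} = 5728 \left(-2 - \frac{1}{2 \left(-4\right)}\right) = 5728 \left(-2 - - \frac{1}{8}\right) = 5728 \left(-2 + \frac{1}{8}\right) = 5728 \left(- \frac{15}{8}\right) = -10740$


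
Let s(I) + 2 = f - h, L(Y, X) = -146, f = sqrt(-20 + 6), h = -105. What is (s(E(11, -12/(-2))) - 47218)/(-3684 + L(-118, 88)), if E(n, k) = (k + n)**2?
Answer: 9423/766 - I*sqrt(14)/3830 ≈ 12.302 - 0.00097693*I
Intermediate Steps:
f = I*sqrt(14) (f = sqrt(-14) = I*sqrt(14) ≈ 3.7417*I)
s(I) = 103 + I*sqrt(14) (s(I) = -2 + (I*sqrt(14) - 1*(-105)) = -2 + (I*sqrt(14) + 105) = -2 + (105 + I*sqrt(14)) = 103 + I*sqrt(14))
(s(E(11, -12/(-2))) - 47218)/(-3684 + L(-118, 88)) = ((103 + I*sqrt(14)) - 47218)/(-3684 - 146) = (-47115 + I*sqrt(14))/(-3830) = (-47115 + I*sqrt(14))*(-1/3830) = 9423/766 - I*sqrt(14)/3830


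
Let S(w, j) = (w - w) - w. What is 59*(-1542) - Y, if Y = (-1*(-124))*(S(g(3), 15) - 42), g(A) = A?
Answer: -85398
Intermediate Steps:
S(w, j) = -w (S(w, j) = 0 - w = -w)
Y = -5580 (Y = (-1*(-124))*(-1*3 - 42) = 124*(-3 - 42) = 124*(-45) = -5580)
59*(-1542) - Y = 59*(-1542) - 1*(-5580) = -90978 + 5580 = -85398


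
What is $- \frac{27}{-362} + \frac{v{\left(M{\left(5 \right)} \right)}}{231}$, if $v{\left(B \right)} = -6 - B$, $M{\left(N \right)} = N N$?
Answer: $- \frac{4985}{83622} \approx -0.059613$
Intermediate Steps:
$M{\left(N \right)} = N^{2}$
$- \frac{27}{-362} + \frac{v{\left(M{\left(5 \right)} \right)}}{231} = - \frac{27}{-362} + \frac{-6 - 5^{2}}{231} = \left(-27\right) \left(- \frac{1}{362}\right) + \left(-6 - 25\right) \frac{1}{231} = \frac{27}{362} + \left(-6 - 25\right) \frac{1}{231} = \frac{27}{362} - \frac{31}{231} = - \frac{4985}{83622}$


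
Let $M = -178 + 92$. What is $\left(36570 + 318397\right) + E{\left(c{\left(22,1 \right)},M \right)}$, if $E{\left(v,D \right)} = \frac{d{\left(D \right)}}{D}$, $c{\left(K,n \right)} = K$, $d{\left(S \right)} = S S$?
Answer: $354881$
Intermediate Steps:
$d{\left(S \right)} = S^{2}$
$M = -86$
$E{\left(v,D \right)} = D$ ($E{\left(v,D \right)} = \frac{D^{2}}{D} = D$)
$\left(36570 + 318397\right) + E{\left(c{\left(22,1 \right)},M \right)} = \left(36570 + 318397\right) - 86 = 354967 - 86 = 354881$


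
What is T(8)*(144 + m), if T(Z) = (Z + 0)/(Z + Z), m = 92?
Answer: 118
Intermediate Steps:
T(Z) = 1/2 (T(Z) = Z/((2*Z)) = Z*(1/(2*Z)) = 1/2)
T(8)*(144 + m) = (144 + 92)/2 = (1/2)*236 = 118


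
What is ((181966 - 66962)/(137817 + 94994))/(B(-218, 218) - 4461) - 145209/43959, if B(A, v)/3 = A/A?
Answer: -25118888183563/7603965090507 ≈ -3.3034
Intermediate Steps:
B(A, v) = 3 (B(A, v) = 3*(A/A) = 3*1 = 3)
((181966 - 66962)/(137817 + 94994))/(B(-218, 218) - 4461) - 145209/43959 = ((181966 - 66962)/(137817 + 94994))/(3 - 4461) - 145209/43959 = (115004/232811)/(-4458) - 145209*1/43959 = (115004*(1/232811))*(-1/4458) - 48403/14653 = (115004/232811)*(-1/4458) - 48403/14653 = -57502/518935719 - 48403/14653 = -25118888183563/7603965090507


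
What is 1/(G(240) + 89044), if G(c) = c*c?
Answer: 1/146644 ≈ 6.8192e-6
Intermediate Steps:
G(c) = c**2
1/(G(240) + 89044) = 1/(240**2 + 89044) = 1/(57600 + 89044) = 1/146644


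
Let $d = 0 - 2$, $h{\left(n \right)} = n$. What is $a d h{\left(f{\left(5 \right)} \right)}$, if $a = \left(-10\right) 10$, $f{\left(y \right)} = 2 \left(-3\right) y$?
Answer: $-6000$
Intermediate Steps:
$f{\left(y \right)} = - 6 y$
$d = -2$ ($d = 0 - 2 = -2$)
$a = -100$
$a d h{\left(f{\left(5 \right)} \right)} = \left(-100\right) \left(-2\right) \left(\left(-6\right) 5\right) = 200 \left(-30\right) = -6000$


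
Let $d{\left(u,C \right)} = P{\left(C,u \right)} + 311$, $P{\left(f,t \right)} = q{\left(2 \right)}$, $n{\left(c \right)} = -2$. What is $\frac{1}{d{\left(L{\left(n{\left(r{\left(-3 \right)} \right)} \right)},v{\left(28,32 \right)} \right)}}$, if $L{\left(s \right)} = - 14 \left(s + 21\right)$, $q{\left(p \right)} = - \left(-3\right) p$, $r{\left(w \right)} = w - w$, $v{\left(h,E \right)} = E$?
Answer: $\frac{1}{317} \approx 0.0031546$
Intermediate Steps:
$r{\left(w \right)} = 0$
$q{\left(p \right)} = 3 p$
$P{\left(f,t \right)} = 6$ ($P{\left(f,t \right)} = 3 \cdot 2 = 6$)
$L{\left(s \right)} = -294 - 14 s$ ($L{\left(s \right)} = - 14 \left(21 + s\right) = -294 - 14 s$)
$d{\left(u,C \right)} = 317$ ($d{\left(u,C \right)} = 6 + 311 = 317$)
$\frac{1}{d{\left(L{\left(n{\left(r{\left(-3 \right)} \right)} \right)},v{\left(28,32 \right)} \right)}} = \frac{1}{317}$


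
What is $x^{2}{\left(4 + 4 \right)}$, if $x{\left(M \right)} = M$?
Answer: $64$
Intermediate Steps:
$x^{2}{\left(4 + 4 \right)} = \left(4 + 4\right)^{2} = 8^{2} = 64$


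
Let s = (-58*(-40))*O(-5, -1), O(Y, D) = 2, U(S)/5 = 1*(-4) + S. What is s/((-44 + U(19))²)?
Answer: 4640/961 ≈ 4.8283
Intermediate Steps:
U(S) = -20 + 5*S (U(S) = 5*(1*(-4) + S) = 5*(-4 + S) = -20 + 5*S)
s = 4640 (s = -58*(-40)*2 = 2320*2 = 4640)
s/((-44 + U(19))²) = 4640/((-44 + (-20 + 5*19))²) = 4640/((-44 + (-20 + 95))²) = 4640/((-44 + 75)²) = 4640/(31²) = 4640/961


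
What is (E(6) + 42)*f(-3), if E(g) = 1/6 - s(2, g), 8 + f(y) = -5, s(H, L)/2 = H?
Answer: -2977/6 ≈ -496.17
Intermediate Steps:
s(H, L) = 2*H
f(y) = -13 (f(y) = -8 - 5 = -13)
E(g) = -23/6 (E(g) = 1/6 - 2*2 = 1/6 - 1*4 = 1/6 - 4 = -23/6)
(E(6) + 42)*f(-3) = (-23/6 + 42)*(-13) = (229/6)*(-13) = -2977/6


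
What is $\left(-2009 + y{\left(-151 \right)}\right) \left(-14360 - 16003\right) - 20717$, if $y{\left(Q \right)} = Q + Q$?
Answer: $70148176$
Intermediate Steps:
$y{\left(Q \right)} = 2 Q$
$\left(-2009 + y{\left(-151 \right)}\right) \left(-14360 - 16003\right) - 20717 = \left(-2009 + 2 \left(-151\right)\right) \left(-14360 - 16003\right) - 20717 = \left(-2009 - 302\right) \left(-30363\right) - 20717 = \left(-2311\right) \left(-30363\right) - 20717 = 70168893 - 20717 = 70148176$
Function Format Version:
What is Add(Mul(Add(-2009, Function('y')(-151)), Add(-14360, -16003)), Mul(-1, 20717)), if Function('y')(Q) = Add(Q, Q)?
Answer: 70148176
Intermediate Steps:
Function('y')(Q) = Mul(2, Q)
Add(Mul(Add(-2009, Function('y')(-151)), Add(-14360, -16003)), Mul(-1, 20717)) = Add(Mul(Add(-2009, Mul(2, -151)), Add(-14360, -16003)), Mul(-1, 20717)) = Add(Mul(Add(-2009, -302), -30363), -20717) = Add(Mul(-2311, -30363), -20717) = Add(70168893, -20717) = 70148176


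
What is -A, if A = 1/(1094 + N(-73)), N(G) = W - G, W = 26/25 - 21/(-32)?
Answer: -800/934957 ≈ -0.00085565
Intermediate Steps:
W = 1357/800 (W = 26*(1/25) - 21*(-1/32) = 26/25 + 21/32 = 1357/800 ≈ 1.6963)
N(G) = 1357/800 - G
A = 800/934957 (A = 1/(1094 + (1357/800 - 1*(-73))) = 1/(1094 + (1357/800 + 73)) = 1/(1094 + 59757/800) = 1/(934957/800) = 800/934957 ≈ 0.00085565)
-A = -1*800/934957 = -800/934957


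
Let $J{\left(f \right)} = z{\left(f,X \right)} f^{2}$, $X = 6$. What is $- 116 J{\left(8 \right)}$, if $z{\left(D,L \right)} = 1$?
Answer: $-7424$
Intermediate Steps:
$J{\left(f \right)} = f^{2}$ ($J{\left(f \right)} = 1 f^{2} = f^{2}$)
$- 116 J{\left(8 \right)} = - 116 \cdot 8^{2} = \left(-116\right) 64 = -7424$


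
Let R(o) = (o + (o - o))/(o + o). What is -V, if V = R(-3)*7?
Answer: -7/2 ≈ -3.5000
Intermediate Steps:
R(o) = ½ (R(o) = (o + 0)/((2*o)) = o*(1/(2*o)) = ½)
V = 7/2 (V = (½)*7 = 7/2 ≈ 3.5000)
-V = -1*7/2 = -7/2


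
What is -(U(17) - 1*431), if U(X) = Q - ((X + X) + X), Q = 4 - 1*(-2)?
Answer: 476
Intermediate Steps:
Q = 6 (Q = 4 + 2 = 6)
U(X) = 6 - 3*X (U(X) = 6 - ((X + X) + X) = 6 - (2*X + X) = 6 - 3*X)
-(U(17) - 1*431) = -((6 - 3*17) - 1*431) = -((6 - 51) - 431) = -(-45 - 431) = -1*(-476) = 476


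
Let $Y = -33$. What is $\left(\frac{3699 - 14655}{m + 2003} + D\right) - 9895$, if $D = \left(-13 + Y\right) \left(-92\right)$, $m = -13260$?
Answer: $- \frac{63737435}{11257} \approx -5662.0$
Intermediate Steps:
$D = 4232$ ($D = \left(-13 - 33\right) \left(-92\right) = \left(-46\right) \left(-92\right) = 4232$)
$\left(\frac{3699 - 14655}{m + 2003} + D\right) - 9895 = \left(\frac{3699 - 14655}{-13260 + 2003} + 4232\right) - 9895 = \left(- \frac{10956}{-11257} + 4232\right) - 9895 = \left(\left(-10956\right) \left(- \frac{1}{11257}\right) + 4232\right) - 9895 = \left(\frac{10956}{11257} + 4232\right) - 9895 = \frac{47650580}{11257} - 9895 = - \frac{63737435}{11257}$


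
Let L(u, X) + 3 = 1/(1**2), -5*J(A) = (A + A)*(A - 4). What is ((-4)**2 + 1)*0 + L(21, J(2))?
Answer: -2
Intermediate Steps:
J(A) = -2*A*(-4 + A)/5 (J(A) = -(A + A)*(A - 4)/5 = -2*A*(-4 + A)/5)
L(u, X) = -2 (L(u, X) = -3 + 1/(1**2) = -3 + 1/1 = -3 + 1 = -2)
((-4)**2 + 1)*0 + L(21, J(2)) = ((-4)**2 + 1)*0 - 2 = (16 + 1)*0 - 2 = 17*0 - 2 = 0 - 2 = -2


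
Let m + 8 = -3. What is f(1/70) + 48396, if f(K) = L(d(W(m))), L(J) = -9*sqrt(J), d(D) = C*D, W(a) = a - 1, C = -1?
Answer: 48396 - 18*sqrt(3) ≈ 48365.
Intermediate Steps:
m = -11 (m = -8 - 3 = -11)
W(a) = -1 + a
d(D) = -D
f(K) = -18*sqrt(3) (f(K) = -9*sqrt(12) = -18*sqrt(3))
f(1/70) + 48396 = -18*sqrt(3) + 48396 = 48396 - 18*sqrt(3)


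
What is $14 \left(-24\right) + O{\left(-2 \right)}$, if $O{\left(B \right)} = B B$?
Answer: $-332$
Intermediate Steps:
$O{\left(B \right)} = B^{2}$
$14 \left(-24\right) + O{\left(-2 \right)} = 14 \left(-24\right) + \left(-2\right)^{2} = -336 + 4 = -332$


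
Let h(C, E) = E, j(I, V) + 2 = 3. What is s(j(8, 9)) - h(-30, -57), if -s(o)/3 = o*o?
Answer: 54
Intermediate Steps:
j(I, V) = 1 (j(I, V) = -2 + 3 = 1)
s(o) = -3*o² (s(o) = -3*o*o = -3*o²)
s(j(8, 9)) - h(-30, -57) = -3*1² - 1*(-57) = -3*1 + 57 = -3 + 57 = 54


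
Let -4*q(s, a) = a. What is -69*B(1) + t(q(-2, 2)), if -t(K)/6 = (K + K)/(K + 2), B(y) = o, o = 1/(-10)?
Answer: 109/10 ≈ 10.900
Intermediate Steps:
q(s, a) = -a/4
o = -⅒ ≈ -0.10000
B(y) = -⅒
t(K) = -12*K/(2 + K) (t(K) = -6*(K + K)/(K + 2) = -6*2*K/(2 + K) = -12*K/(2 + K))
-69*B(1) + t(q(-2, 2)) = -69*(-⅒) - 12*(-¼*2)/(2 - ¼*2) = 69/10 - 12*(-½)/(2 - ½) = 69/10 - 12*(-½)/3/2 = 69/10 - 12*(-½)*⅔ = 69/10 + 4 = 109/10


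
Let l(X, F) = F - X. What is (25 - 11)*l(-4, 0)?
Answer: 56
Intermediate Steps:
(25 - 11)*l(-4, 0) = (25 - 11)*(0 - 1*(-4)) = 14*(0 + 4) = 14*4 = 56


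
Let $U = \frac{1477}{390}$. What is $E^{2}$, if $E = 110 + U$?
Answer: $\frac{1969318129}{152100} \approx 12948.0$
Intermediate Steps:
$U = \frac{1477}{390}$ ($U = 1477 \cdot \frac{1}{390} = \frac{1477}{390} \approx 3.7872$)
$E = \frac{44377}{390}$ ($E = 110 + \frac{1477}{390} = \frac{44377}{390} \approx 113.79$)
$E^{2} = \left(\frac{44377}{390}\right)^{2} = \frac{1969318129}{152100}$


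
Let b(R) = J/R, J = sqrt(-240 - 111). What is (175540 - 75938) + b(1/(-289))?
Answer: 99602 - 867*I*sqrt(39) ≈ 99602.0 - 5414.4*I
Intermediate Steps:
J = 3*I*sqrt(39) (J = sqrt(-351) = 3*I*sqrt(39) ≈ 18.735*I)
b(R) = 3*I*sqrt(39)/R (b(R) = (3*I*sqrt(39))/R = 3*I*sqrt(39)/R)
(175540 - 75938) + b(1/(-289)) = (175540 - 75938) + 3*I*sqrt(39)/(1/(-289)) = 99602 + 3*I*sqrt(39)/(-1/289) = 99602 + 3*I*sqrt(39)*(-289) = 99602 - 867*I*sqrt(39)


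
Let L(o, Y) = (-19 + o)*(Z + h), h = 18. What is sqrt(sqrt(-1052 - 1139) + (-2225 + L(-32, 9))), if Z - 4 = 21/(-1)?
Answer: sqrt(-2276 + I*sqrt(2191)) ≈ 0.4905 + 47.71*I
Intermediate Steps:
Z = -17 (Z = 4 + 21/(-1) = 4 + 21*(-1) = 4 - 21 = -17)
L(o, Y) = -19 + o (L(o, Y) = (-19 + o)*(-17 + 18) = (-19 + o)*1 = -19 + o)
sqrt(sqrt(-1052 - 1139) + (-2225 + L(-32, 9))) = sqrt(sqrt(-1052 - 1139) + (-2225 + (-19 - 32))) = sqrt(sqrt(-2191) + (-2225 - 51)) = sqrt(I*sqrt(2191) - 2276) = sqrt(-2276 + I*sqrt(2191))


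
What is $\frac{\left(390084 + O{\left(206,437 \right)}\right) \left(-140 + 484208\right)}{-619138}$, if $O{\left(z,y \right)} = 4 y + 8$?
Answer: $- \frac{7295277120}{23813} \approx -3.0636 \cdot 10^{5}$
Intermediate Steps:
$O{\left(z,y \right)} = 8 + 4 y$
$\frac{\left(390084 + O{\left(206,437 \right)}\right) \left(-140 + 484208\right)}{-619138} = \frac{\left(390084 + \left(8 + 4 \cdot 437\right)\right) \left(-140 + 484208\right)}{-619138} = \left(390084 + \left(8 + 1748\right)\right) 484068 \left(- \frac{1}{619138}\right) = \left(390084 + 1756\right) 484068 \left(- \frac{1}{619138}\right) = 391840 \cdot 484068 \left(- \frac{1}{619138}\right) = 189677205120 \left(- \frac{1}{619138}\right) = - \frac{7295277120}{23813}$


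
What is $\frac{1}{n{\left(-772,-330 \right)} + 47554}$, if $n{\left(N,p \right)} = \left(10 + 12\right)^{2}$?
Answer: $\frac{1}{48038} \approx 2.0817 \cdot 10^{-5}$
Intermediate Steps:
$n{\left(N,p \right)} = 484$ ($n{\left(N,p \right)} = 22^{2} = 484$)
$\frac{1}{n{\left(-772,-330 \right)} + 47554} = \frac{1}{484 + 47554} = \frac{1}{48038}$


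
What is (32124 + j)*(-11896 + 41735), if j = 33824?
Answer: 1967822372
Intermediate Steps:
(32124 + j)*(-11896 + 41735) = (32124 + 33824)*(-11896 + 41735) = 65948*29839 = 1967822372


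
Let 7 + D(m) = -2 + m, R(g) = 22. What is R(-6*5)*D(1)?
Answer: -176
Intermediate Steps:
D(m) = -9 + m (D(m) = -7 + (-2 + m) = -9 + m)
R(-6*5)*D(1) = 22*(-9 + 1) = 22*(-8) = -176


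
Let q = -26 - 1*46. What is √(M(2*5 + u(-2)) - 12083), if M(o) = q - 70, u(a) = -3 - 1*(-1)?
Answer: 5*I*√489 ≈ 110.57*I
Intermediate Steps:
q = -72 (q = -26 - 46 = -72)
u(a) = -2 (u(a) = -3 + 1 = -2)
M(o) = -142 (M(o) = -72 - 70 = -142)
√(M(2*5 + u(-2)) - 12083) = √(-142 - 12083) = √(-12225) = 5*I*√489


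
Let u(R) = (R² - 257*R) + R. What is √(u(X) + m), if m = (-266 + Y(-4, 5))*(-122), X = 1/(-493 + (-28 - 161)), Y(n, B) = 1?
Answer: √15037633513/682 ≈ 179.81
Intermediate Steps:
X = -1/682 (X = 1/(-493 - 189) = 1/(-682) = -1/682 ≈ -0.0014663)
u(R) = R² - 256*R
m = 32330 (m = (-266 + 1)*(-122) = -265*(-122) = 32330)
√(u(X) + m) = √(-(-256 - 1/682)/682 + 32330) = √(-1/682*(-174593/682) + 32330) = √(174593/465124 + 32330) = √(15037633513/465124) = √15037633513/682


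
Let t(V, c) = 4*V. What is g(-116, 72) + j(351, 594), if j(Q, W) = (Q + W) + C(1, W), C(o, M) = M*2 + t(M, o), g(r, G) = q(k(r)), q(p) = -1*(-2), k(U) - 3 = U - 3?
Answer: 4511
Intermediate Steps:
k(U) = U (k(U) = 3 + (U - 3) = 3 + (-3 + U) = U)
q(p) = 2
g(r, G) = 2
C(o, M) = 6*M (C(o, M) = M*2 + 4*M = 2*M + 4*M = 6*M)
j(Q, W) = Q + 7*W (j(Q, W) = (Q + W) + 6*W = Q + 7*W)
g(-116, 72) + j(351, 594) = 2 + (351 + 7*594) = 2 + (351 + 4158) = 2 + 4509 = 4511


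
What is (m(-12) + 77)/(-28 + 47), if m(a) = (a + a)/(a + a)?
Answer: 78/19 ≈ 4.1053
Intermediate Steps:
m(a) = 1 (m(a) = (2*a)/((2*a)) = (2*a)*(1/(2*a)) = 1)
(m(-12) + 77)/(-28 + 47) = (1 + 77)/(-28 + 47) = 78/19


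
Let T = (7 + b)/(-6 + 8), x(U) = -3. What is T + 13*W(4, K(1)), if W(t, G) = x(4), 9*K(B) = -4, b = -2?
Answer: -73/2 ≈ -36.500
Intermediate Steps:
K(B) = -4/9 (K(B) = (⅑)*(-4) = -4/9)
T = 5/2 (T = (7 - 2)/(-6 + 8) = 5/2 ≈ 2.5000)
W(t, G) = -3
T + 13*W(4, K(1)) = 5/2 + 13*(-3) = 5/2 - 39 = -73/2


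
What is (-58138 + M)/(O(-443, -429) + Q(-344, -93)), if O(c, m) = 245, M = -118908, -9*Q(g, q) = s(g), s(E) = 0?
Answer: -177046/245 ≈ -722.64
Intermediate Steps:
Q(g, q) = 0 (Q(g, q) = -⅑*0 = 0)
(-58138 + M)/(O(-443, -429) + Q(-344, -93)) = (-58138 - 118908)/(245 + 0) = -177046/245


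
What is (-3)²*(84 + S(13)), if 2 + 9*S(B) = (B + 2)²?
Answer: 979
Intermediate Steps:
S(B) = -2/9 + (2 + B)²/9 (S(B) = -2/9 + (B + 2)²/9 = -2/9 + (2 + B)²/9)
(-3)²*(84 + S(13)) = (-3)²*(84 + (-2/9 + (2 + 13)²/9)) = 9*(84 + (-2/9 + (⅑)*15²)) = 9*(84 + (-2/9 + (⅑)*225)) = 9*(84 + (-2/9 + 25)) = 9*(84 + 223/9) = 9*(979/9) = 979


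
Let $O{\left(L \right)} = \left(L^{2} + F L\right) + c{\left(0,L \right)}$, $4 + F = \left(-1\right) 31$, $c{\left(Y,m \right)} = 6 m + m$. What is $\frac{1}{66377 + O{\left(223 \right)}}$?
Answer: $\frac{1}{109862} \approx 9.1023 \cdot 10^{-6}$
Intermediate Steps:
$c{\left(Y,m \right)} = 7 m$
$F = -35$ ($F = -4 - 31 = -35$)
$O{\left(L \right)} = L^{2} - 28 L$ ($O{\left(L \right)} = \left(L^{2} - 35 L\right) + 7 L = L^{2} - 28 L$)
$\frac{1}{66377 + O{\left(223 \right)}} = \frac{1}{66377 + 223 \left(-28 + 223\right)} = \frac{1}{66377 + 223 \cdot 195} = \frac{1}{66377 + 43485} = \frac{1}{109862}$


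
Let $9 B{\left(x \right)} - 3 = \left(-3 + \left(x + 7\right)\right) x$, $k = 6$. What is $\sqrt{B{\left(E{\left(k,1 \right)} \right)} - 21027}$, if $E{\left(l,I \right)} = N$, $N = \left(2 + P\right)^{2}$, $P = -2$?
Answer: $\frac{2 i \sqrt{47310}}{3} \approx 145.01 i$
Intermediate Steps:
$N = 0$ ($N = \left(2 - 2\right)^{2} = 0^{2} = 0$)
$E{\left(l,I \right)} = 0$
$B{\left(x \right)} = \frac{1}{3} + \frac{x \left(4 + x\right)}{9}$ ($B{\left(x \right)} = \frac{1}{3} + \frac{\left(-3 + \left(x + 7\right)\right) x}{9} = \frac{1}{3} + \frac{\left(-3 + \left(7 + x\right)\right) x}{9} = \frac{1}{3} + \frac{\left(4 + x\right) x}{9} = \frac{1}{3} + \frac{x \left(4 + x\right)}{9}$)
$\sqrt{B{\left(E{\left(k,1 \right)} \right)} - 21027} = \sqrt{\left(\frac{1}{3} + \frac{0^{2}}{9} + \frac{4}{9} \cdot 0\right) - 21027} = \sqrt{\left(\frac{1}{3} + \frac{1}{9} \cdot 0 + 0\right) - 21027} = \sqrt{\left(\frac{1}{3} + 0 + 0\right) - 21027} = \sqrt{\frac{1}{3} - 21027} = \sqrt{- \frac{63080}{3}} = \frac{2 i \sqrt{47310}}{3}$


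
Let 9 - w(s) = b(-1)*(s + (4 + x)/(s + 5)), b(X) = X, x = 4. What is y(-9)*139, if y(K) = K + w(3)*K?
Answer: -17514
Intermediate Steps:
w(s) = 9 + s + 8/(5 + s) (w(s) = 9 - (-1)*(s + (4 + 4)/(s + 5)) = 9 - (-1)*(s + 8/(5 + s)) = 9 - (-s - 8/(5 + s)) = 9 + (s + 8/(5 + s)) = 9 + s + 8/(5 + s))
y(K) = 14*K (y(K) = K + ((53 + 3² + 14*3)/(5 + 3))*K = K + ((53 + 9 + 42)/8)*K = K + ((⅛)*104)*K = K + 13*K = 14*K)
y(-9)*139 = (14*(-9))*139 = -126*139 = -17514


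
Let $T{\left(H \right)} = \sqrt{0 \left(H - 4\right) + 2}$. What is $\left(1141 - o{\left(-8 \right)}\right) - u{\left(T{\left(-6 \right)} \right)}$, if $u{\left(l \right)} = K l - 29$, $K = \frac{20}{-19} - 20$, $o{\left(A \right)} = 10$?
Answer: $1160 + \frac{400 \sqrt{2}}{19} \approx 1189.8$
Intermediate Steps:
$T{\left(H \right)} = \sqrt{2}$ ($T{\left(H \right)} = \sqrt{0 \left(-4 + H\right) + 2} = \sqrt{0 + 2} = \sqrt{2}$)
$K = - \frac{400}{19}$ ($K = 20 \left(- \frac{1}{19}\right) - 20 = - \frac{20}{19} - 20 = - \frac{400}{19} \approx -21.053$)
$u{\left(l \right)} = -29 - \frac{400 l}{19}$ ($u{\left(l \right)} = - \frac{400 l}{19} - 29 = -29 - \frac{400 l}{19}$)
$\left(1141 - o{\left(-8 \right)}\right) - u{\left(T{\left(-6 \right)} \right)} = \left(1141 - 10\right) - \left(-29 - \frac{400 \sqrt{2}}{19}\right) = \left(1141 - 10\right) + \left(29 + \frac{400 \sqrt{2}}{19}\right) = 1131 + \left(29 + \frac{400 \sqrt{2}}{19}\right) = 1160 + \frac{400 \sqrt{2}}{19}$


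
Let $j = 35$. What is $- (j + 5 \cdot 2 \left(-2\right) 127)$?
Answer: $2505$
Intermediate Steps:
$- (j + 5 \cdot 2 \left(-2\right) 127) = - (35 + 5 \cdot 2 \left(-2\right) 127) = - (35 + 10 \left(-2\right) 127) = - (35 - 2540) = \left(-1\right) \left(-2505\right) = 2505$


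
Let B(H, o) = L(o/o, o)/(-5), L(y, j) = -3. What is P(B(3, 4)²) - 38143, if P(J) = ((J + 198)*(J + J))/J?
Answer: -943657/25 ≈ -37746.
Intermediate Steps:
B(H, o) = ⅗ (B(H, o) = -3/(-5) = -3*(-⅕) = ⅗)
P(J) = 396 + 2*J (P(J) = ((198 + J)*(2*J))/J = (2*J*(198 + J))/J = 396 + 2*J)
P(B(3, 4)²) - 38143 = (396 + 2*(⅗)²) - 38143 = (396 + 2*(9/25)) - 38143 = (396 + 18/25) - 38143 = 9918/25 - 38143 = -943657/25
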